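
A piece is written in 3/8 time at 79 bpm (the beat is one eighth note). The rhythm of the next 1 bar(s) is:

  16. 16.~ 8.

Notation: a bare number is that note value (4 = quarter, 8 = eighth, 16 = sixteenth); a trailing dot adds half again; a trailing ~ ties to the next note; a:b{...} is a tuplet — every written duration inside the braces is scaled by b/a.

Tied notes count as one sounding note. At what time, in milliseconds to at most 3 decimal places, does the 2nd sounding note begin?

1. 0.0ms @ 0 + 569.62ms (3/4)
2. 569.62ms @ 3/4 + 1708.861ms (9/4)

note 2 onset = 3/4b = 569.62ms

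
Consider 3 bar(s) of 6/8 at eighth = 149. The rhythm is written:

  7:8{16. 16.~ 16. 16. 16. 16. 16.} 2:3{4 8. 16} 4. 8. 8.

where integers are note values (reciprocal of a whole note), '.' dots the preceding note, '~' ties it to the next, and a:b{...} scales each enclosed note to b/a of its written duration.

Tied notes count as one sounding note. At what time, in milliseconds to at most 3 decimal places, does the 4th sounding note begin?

1. 0.0ms @ 0 + 345.158ms (6/7)
2. 345.158ms @ 6/7 + 690.316ms (12/7)
3. 1035.475ms @ 18/7 + 345.158ms (6/7)
4. 1380.633ms @ 24/7 + 345.158ms (6/7)
5. 1725.791ms @ 30/7 + 345.158ms (6/7)
6. 2070.949ms @ 36/7 + 345.158ms (6/7)
7. 2416.107ms @ 6 + 1208.054ms (3)
8. 3624.161ms @ 9 + 906.04ms (9/4)
9. 4530.201ms @ 45/4 + 302.013ms (3/4)
10. 4832.215ms @ 12 + 1208.054ms (3)
11. 6040.268ms @ 15 + 604.027ms (3/2)
12. 6644.295ms @ 33/2 + 604.027ms (3/2)

note 4 onset = 24/7b = 1380.633ms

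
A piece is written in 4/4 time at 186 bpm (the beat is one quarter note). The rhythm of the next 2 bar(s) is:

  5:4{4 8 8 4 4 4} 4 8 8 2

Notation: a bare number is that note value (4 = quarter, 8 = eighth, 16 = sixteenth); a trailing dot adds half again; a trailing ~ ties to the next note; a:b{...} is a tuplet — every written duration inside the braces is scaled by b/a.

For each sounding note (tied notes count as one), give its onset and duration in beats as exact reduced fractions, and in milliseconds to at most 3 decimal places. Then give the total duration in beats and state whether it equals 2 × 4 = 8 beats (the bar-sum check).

1) 0.0ms=0b +258.065ms=4/5b
2) 258.065ms=4/5b +129.032ms=2/5b
3) 387.097ms=6/5b +129.032ms=2/5b
4) 516.129ms=8/5b +258.065ms=4/5b
5) 774.194ms=12/5b +258.065ms=4/5b
6) 1032.258ms=16/5b +258.065ms=4/5b
7) 1290.323ms=4b +322.581ms=1b
8) 1612.903ms=5b +161.29ms=1/2b
9) 1774.194ms=11/2b +161.29ms=1/2b
10) 1935.484ms=6b +645.161ms=2b
Σ=8b of 8 (186bpm 4/4) — PASS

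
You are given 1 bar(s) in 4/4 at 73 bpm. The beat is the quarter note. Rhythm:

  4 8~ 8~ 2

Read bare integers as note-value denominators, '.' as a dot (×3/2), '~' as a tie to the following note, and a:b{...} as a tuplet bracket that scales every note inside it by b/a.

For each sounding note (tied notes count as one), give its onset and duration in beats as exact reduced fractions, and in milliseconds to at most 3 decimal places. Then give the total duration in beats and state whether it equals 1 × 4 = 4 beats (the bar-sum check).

1) 0.0ms=0b +821.918ms=1b
2) 821.918ms=1b +2465.753ms=3b
Σ=4b of 4 (73bpm 4/4) — PASS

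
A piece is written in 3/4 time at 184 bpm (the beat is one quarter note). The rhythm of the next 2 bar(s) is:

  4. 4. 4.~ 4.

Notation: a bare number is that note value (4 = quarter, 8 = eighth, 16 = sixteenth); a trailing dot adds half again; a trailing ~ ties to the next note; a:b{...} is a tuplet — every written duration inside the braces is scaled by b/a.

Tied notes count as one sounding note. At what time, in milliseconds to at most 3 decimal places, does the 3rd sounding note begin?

note 3 onset = 3b = 978.261ms

1. 0.0ms @ 0 + 489.13ms (3/2)
2. 489.13ms @ 3/2 + 489.13ms (3/2)
3. 978.261ms @ 3 + 978.261ms (3)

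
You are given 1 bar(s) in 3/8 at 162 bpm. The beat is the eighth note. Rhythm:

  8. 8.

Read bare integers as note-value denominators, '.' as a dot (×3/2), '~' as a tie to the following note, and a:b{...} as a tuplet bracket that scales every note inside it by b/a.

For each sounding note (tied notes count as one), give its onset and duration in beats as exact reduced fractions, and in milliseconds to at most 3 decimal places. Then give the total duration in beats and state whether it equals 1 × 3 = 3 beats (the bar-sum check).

1) 0.0ms=0b +555.556ms=3/2b
2) 555.556ms=3/2b +555.556ms=3/2b
Σ=3b of 3 (162bpm 3/8) — PASS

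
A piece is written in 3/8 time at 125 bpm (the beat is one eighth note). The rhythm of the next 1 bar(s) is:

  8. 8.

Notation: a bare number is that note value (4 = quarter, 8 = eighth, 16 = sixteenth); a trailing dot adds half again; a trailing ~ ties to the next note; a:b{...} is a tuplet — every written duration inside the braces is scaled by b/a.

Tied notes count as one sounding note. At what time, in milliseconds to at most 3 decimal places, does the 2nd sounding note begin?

note 2 onset = 3/2b = 720.0ms

1. 0.0ms @ 0 + 720.0ms (3/2)
2. 720.0ms @ 3/2 + 720.0ms (3/2)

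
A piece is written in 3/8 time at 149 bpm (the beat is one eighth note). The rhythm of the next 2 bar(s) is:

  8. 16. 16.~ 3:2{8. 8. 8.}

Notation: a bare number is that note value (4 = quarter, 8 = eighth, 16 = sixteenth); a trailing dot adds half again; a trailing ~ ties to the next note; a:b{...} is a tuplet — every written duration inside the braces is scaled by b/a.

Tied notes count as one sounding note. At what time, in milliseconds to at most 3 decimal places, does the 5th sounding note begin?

1. 0.0ms @ 0 + 604.027ms (3/2)
2. 604.027ms @ 3/2 + 302.013ms (3/4)
3. 906.04ms @ 9/4 + 704.698ms (7/4)
4. 1610.738ms @ 4 + 402.685ms (1)
5. 2013.423ms @ 5 + 402.685ms (1)

note 5 onset = 5b = 2013.423ms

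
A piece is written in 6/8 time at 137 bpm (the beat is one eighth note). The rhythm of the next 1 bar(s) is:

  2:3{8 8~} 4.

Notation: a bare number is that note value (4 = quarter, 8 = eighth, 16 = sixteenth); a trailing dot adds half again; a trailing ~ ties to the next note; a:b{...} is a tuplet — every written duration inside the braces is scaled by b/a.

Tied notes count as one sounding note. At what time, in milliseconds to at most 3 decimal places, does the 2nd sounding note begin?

1. 0.0ms @ 0 + 656.934ms (3/2)
2. 656.934ms @ 3/2 + 1970.803ms (9/2)

note 2 onset = 3/2b = 656.934ms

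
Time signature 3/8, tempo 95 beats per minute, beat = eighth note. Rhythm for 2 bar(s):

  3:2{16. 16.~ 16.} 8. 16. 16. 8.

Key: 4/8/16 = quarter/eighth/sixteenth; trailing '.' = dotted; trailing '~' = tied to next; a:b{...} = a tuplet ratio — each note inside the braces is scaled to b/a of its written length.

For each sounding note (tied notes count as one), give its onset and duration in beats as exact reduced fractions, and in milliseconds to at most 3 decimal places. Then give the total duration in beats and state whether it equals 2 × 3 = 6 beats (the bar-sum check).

1) 0.0ms=0b +315.789ms=1/2b
2) 315.789ms=1/2b +631.579ms=1b
3) 947.368ms=3/2b +947.368ms=3/2b
4) 1894.737ms=3b +473.684ms=3/4b
5) 2368.421ms=15/4b +473.684ms=3/4b
6) 2842.105ms=9/2b +947.368ms=3/2b
Σ=6b of 6 (95bpm 3/8) — PASS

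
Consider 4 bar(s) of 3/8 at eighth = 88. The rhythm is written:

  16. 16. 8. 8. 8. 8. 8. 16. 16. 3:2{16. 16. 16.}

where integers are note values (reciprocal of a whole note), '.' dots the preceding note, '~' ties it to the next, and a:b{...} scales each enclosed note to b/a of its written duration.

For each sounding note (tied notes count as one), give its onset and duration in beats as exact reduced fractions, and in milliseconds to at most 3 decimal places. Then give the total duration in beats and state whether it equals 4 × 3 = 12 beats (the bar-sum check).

1) 0.0ms=0b +511.364ms=3/4b
2) 511.364ms=3/4b +511.364ms=3/4b
3) 1022.727ms=3/2b +1022.727ms=3/2b
4) 2045.455ms=3b +1022.727ms=3/2b
5) 3068.182ms=9/2b +1022.727ms=3/2b
6) 4090.909ms=6b +1022.727ms=3/2b
7) 5113.636ms=15/2b +1022.727ms=3/2b
8) 6136.364ms=9b +511.364ms=3/4b
9) 6647.727ms=39/4b +511.364ms=3/4b
10) 7159.091ms=21/2b +340.909ms=1/2b
11) 7500.0ms=11b +340.909ms=1/2b
12) 7840.909ms=23/2b +340.909ms=1/2b
Σ=12b of 12 (88bpm 3/8) — PASS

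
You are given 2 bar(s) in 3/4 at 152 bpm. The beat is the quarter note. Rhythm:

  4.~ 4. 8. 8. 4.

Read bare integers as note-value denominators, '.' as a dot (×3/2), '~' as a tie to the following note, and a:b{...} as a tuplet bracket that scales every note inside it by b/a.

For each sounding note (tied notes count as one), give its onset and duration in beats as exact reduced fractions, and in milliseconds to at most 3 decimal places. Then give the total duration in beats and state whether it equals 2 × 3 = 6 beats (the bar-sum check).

1) 0.0ms=0b +1184.211ms=3b
2) 1184.211ms=3b +296.053ms=3/4b
3) 1480.263ms=15/4b +296.053ms=3/4b
4) 1776.316ms=9/2b +592.105ms=3/2b
Σ=6b of 6 (152bpm 3/4) — PASS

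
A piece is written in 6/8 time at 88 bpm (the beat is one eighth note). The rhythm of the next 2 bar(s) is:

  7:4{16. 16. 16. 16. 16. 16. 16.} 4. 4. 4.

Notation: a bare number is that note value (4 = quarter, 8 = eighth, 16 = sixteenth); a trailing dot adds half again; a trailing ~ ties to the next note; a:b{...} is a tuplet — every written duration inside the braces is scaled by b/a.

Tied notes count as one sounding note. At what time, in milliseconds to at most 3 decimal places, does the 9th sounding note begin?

1. 0.0ms @ 0 + 292.208ms (3/7)
2. 292.208ms @ 3/7 + 292.208ms (3/7)
3. 584.416ms @ 6/7 + 292.208ms (3/7)
4. 876.623ms @ 9/7 + 292.208ms (3/7)
5. 1168.831ms @ 12/7 + 292.208ms (3/7)
6. 1461.039ms @ 15/7 + 292.208ms (3/7)
7. 1753.247ms @ 18/7 + 292.208ms (3/7)
8. 2045.455ms @ 3 + 2045.455ms (3)
9. 4090.909ms @ 6 + 2045.455ms (3)
10. 6136.364ms @ 9 + 2045.455ms (3)

note 9 onset = 6b = 4090.909ms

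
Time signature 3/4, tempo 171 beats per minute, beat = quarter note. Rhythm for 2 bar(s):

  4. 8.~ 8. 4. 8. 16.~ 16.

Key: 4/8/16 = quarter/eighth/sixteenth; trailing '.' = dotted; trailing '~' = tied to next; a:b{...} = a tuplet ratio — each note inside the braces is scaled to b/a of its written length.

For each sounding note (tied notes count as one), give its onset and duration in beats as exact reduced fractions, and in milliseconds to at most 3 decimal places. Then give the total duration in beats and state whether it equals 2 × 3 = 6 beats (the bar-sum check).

1) 0.0ms=0b +526.316ms=3/2b
2) 526.316ms=3/2b +526.316ms=3/2b
3) 1052.632ms=3b +526.316ms=3/2b
4) 1578.947ms=9/2b +263.158ms=3/4b
5) 1842.105ms=21/4b +263.158ms=3/4b
Σ=6b of 6 (171bpm 3/4) — PASS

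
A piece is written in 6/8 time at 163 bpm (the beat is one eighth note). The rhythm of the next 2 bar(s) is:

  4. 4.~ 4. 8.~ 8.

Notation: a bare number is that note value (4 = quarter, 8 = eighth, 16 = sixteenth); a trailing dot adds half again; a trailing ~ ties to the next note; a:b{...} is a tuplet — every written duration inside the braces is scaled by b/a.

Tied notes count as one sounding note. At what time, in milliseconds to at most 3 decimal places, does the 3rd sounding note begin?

1. 0.0ms @ 0 + 1104.294ms (3)
2. 1104.294ms @ 3 + 2208.589ms (6)
3. 3312.883ms @ 9 + 1104.294ms (3)

note 3 onset = 9b = 3312.883ms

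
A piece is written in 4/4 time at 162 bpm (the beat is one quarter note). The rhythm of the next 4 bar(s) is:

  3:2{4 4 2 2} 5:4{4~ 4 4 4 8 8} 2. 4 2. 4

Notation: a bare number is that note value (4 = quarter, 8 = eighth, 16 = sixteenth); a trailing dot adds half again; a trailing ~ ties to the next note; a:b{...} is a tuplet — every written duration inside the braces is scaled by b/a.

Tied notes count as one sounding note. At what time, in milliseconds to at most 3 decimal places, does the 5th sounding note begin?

1. 0.0ms @ 0 + 246.914ms (2/3)
2. 246.914ms @ 2/3 + 246.914ms (2/3)
3. 493.827ms @ 4/3 + 493.827ms (4/3)
4. 987.654ms @ 8/3 + 493.827ms (4/3)
5. 1481.481ms @ 4 + 592.593ms (8/5)
6. 2074.074ms @ 28/5 + 296.296ms (4/5)
7. 2370.37ms @ 32/5 + 296.296ms (4/5)
8. 2666.667ms @ 36/5 + 148.148ms (2/5)
9. 2814.815ms @ 38/5 + 148.148ms (2/5)
10. 2962.963ms @ 8 + 1111.111ms (3)
11. 4074.074ms @ 11 + 370.37ms (1)
12. 4444.444ms @ 12 + 1111.111ms (3)
13. 5555.556ms @ 15 + 370.37ms (1)

note 5 onset = 4b = 1481.481ms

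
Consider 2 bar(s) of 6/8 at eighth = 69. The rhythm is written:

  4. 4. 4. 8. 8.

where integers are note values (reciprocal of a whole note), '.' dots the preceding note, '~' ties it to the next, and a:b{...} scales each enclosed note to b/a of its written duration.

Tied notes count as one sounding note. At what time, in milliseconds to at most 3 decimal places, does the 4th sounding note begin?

note 4 onset = 9b = 7826.087ms

1. 0.0ms @ 0 + 2608.696ms (3)
2. 2608.696ms @ 3 + 2608.696ms (3)
3. 5217.391ms @ 6 + 2608.696ms (3)
4. 7826.087ms @ 9 + 1304.348ms (3/2)
5. 9130.435ms @ 21/2 + 1304.348ms (3/2)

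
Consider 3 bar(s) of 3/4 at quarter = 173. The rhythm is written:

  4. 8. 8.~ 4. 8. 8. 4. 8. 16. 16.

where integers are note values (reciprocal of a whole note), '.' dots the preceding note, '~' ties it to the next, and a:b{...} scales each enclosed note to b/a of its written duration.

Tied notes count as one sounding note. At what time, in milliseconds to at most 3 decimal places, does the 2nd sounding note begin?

note 2 onset = 3/2b = 520.231ms

1. 0.0ms @ 0 + 520.231ms (3/2)
2. 520.231ms @ 3/2 + 260.116ms (3/4)
3. 780.347ms @ 9/4 + 780.347ms (9/4)
4. 1560.694ms @ 9/2 + 260.116ms (3/4)
5. 1820.809ms @ 21/4 + 260.116ms (3/4)
6. 2080.925ms @ 6 + 520.231ms (3/2)
7. 2601.156ms @ 15/2 + 260.116ms (3/4)
8. 2861.272ms @ 33/4 + 130.058ms (3/8)
9. 2991.329ms @ 69/8 + 130.058ms (3/8)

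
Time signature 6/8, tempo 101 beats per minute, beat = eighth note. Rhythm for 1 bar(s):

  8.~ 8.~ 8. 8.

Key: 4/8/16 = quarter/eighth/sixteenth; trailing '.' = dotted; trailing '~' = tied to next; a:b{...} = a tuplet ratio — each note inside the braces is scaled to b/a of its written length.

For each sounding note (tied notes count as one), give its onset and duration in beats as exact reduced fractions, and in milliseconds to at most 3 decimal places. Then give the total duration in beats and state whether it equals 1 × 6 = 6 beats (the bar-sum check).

1) 0.0ms=0b +2673.267ms=9/2b
2) 2673.267ms=9/2b +891.089ms=3/2b
Σ=6b of 6 (101bpm 6/8) — PASS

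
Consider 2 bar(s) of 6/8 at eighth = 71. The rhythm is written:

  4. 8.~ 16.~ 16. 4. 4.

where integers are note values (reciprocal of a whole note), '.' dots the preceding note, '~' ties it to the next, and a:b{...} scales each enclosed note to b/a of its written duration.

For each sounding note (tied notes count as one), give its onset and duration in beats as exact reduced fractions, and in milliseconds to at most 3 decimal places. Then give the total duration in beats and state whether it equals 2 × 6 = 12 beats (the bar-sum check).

1) 0.0ms=0b +2535.211ms=3b
2) 2535.211ms=3b +2535.211ms=3b
3) 5070.423ms=6b +2535.211ms=3b
4) 7605.634ms=9b +2535.211ms=3b
Σ=12b of 12 (71bpm 6/8) — PASS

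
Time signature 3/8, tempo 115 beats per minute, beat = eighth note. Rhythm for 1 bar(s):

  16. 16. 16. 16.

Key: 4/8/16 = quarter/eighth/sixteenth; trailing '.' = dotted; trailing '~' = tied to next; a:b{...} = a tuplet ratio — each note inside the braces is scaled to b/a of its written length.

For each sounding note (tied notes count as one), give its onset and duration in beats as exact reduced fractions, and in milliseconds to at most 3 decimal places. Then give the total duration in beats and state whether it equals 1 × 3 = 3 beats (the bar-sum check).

1) 0.0ms=0b +391.304ms=3/4b
2) 391.304ms=3/4b +391.304ms=3/4b
3) 782.609ms=3/2b +391.304ms=3/4b
4) 1173.913ms=9/4b +391.304ms=3/4b
Σ=3b of 3 (115bpm 3/8) — PASS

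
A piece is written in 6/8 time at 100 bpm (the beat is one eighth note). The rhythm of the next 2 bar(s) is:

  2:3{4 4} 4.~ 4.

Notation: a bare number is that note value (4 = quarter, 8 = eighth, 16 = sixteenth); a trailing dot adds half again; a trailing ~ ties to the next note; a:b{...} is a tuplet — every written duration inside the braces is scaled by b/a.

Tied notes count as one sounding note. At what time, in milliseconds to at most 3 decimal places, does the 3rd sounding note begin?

note 3 onset = 6b = 3600.0ms

1. 0.0ms @ 0 + 1800.0ms (3)
2. 1800.0ms @ 3 + 1800.0ms (3)
3. 3600.0ms @ 6 + 3600.0ms (6)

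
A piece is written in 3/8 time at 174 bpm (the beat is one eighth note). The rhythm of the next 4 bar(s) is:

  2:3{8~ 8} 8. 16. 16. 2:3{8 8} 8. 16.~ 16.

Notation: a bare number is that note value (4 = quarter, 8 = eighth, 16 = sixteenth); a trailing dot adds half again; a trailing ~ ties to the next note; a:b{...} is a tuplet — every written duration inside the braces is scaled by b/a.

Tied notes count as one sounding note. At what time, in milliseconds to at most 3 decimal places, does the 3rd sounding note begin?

1. 0.0ms @ 0 + 1034.483ms (3)
2. 1034.483ms @ 3 + 517.241ms (3/2)
3. 1551.724ms @ 9/2 + 258.621ms (3/4)
4. 1810.345ms @ 21/4 + 258.621ms (3/4)
5. 2068.966ms @ 6 + 517.241ms (3/2)
6. 2586.207ms @ 15/2 + 517.241ms (3/2)
7. 3103.448ms @ 9 + 517.241ms (3/2)
8. 3620.69ms @ 21/2 + 517.241ms (3/2)

note 3 onset = 9/2b = 1551.724ms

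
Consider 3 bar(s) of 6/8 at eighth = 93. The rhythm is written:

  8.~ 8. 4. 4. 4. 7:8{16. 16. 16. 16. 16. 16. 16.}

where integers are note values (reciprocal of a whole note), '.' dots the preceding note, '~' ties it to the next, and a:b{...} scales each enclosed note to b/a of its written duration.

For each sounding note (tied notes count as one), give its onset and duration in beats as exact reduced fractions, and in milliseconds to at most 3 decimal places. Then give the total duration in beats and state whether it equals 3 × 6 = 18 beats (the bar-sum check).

1) 0.0ms=0b +1935.484ms=3b
2) 1935.484ms=3b +1935.484ms=3b
3) 3870.968ms=6b +1935.484ms=3b
4) 5806.452ms=9b +1935.484ms=3b
5) 7741.935ms=12b +552.995ms=6/7b
6) 8294.931ms=90/7b +552.995ms=6/7b
7) 8847.926ms=96/7b +552.995ms=6/7b
8) 9400.922ms=102/7b +552.995ms=6/7b
9) 9953.917ms=108/7b +552.995ms=6/7b
10) 10506.912ms=114/7b +552.995ms=6/7b
11) 11059.908ms=120/7b +552.995ms=6/7b
Σ=18b of 18 (93bpm 6/8) — PASS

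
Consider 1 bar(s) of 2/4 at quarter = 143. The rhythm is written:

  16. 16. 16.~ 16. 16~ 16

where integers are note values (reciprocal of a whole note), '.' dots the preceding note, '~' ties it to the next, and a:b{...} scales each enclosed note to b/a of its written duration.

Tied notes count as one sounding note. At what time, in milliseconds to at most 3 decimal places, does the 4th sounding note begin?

note 4 onset = 3/2b = 629.371ms

1. 0.0ms @ 0 + 157.343ms (3/8)
2. 157.343ms @ 3/8 + 157.343ms (3/8)
3. 314.685ms @ 3/4 + 314.685ms (3/4)
4. 629.371ms @ 3/2 + 209.79ms (1/2)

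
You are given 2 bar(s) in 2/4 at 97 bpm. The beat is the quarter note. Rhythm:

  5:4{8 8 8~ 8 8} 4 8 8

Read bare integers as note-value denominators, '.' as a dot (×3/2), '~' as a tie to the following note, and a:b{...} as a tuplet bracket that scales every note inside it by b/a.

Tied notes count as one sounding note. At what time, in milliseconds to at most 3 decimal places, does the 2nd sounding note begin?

note 2 onset = 2/5b = 247.423ms

1. 0.0ms @ 0 + 247.423ms (2/5)
2. 247.423ms @ 2/5 + 247.423ms (2/5)
3. 494.845ms @ 4/5 + 494.845ms (4/5)
4. 989.691ms @ 8/5 + 247.423ms (2/5)
5. 1237.113ms @ 2 + 618.557ms (1)
6. 1855.67ms @ 3 + 309.278ms (1/2)
7. 2164.948ms @ 7/2 + 309.278ms (1/2)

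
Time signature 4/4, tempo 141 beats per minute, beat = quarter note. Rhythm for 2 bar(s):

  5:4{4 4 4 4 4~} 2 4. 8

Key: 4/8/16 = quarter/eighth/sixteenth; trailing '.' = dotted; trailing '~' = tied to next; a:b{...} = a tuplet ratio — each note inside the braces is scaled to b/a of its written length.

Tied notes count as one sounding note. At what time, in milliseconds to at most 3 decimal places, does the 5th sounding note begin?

1. 0.0ms @ 0 + 340.426ms (4/5)
2. 340.426ms @ 4/5 + 340.426ms (4/5)
3. 680.851ms @ 8/5 + 340.426ms (4/5)
4. 1021.277ms @ 12/5 + 340.426ms (4/5)
5. 1361.702ms @ 16/5 + 1191.489ms (14/5)
6. 2553.191ms @ 6 + 638.298ms (3/2)
7. 3191.489ms @ 15/2 + 212.766ms (1/2)

note 5 onset = 16/5b = 1361.702ms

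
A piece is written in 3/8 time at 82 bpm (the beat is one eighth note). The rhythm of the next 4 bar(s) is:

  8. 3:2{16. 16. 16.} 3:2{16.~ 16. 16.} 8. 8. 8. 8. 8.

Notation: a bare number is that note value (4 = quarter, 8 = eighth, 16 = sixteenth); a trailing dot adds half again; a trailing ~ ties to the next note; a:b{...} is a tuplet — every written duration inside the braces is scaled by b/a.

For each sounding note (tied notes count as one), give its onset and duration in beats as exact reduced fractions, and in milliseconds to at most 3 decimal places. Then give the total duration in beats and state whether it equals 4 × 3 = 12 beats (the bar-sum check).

1) 0.0ms=0b +1097.561ms=3/2b
2) 1097.561ms=3/2b +365.854ms=1/2b
3) 1463.415ms=2b +365.854ms=1/2b
4) 1829.268ms=5/2b +365.854ms=1/2b
5) 2195.122ms=3b +731.707ms=1b
6) 2926.829ms=4b +365.854ms=1/2b
7) 3292.683ms=9/2b +1097.561ms=3/2b
8) 4390.244ms=6b +1097.561ms=3/2b
9) 5487.805ms=15/2b +1097.561ms=3/2b
10) 6585.366ms=9b +1097.561ms=3/2b
11) 7682.927ms=21/2b +1097.561ms=3/2b
Σ=12b of 12 (82bpm 3/8) — PASS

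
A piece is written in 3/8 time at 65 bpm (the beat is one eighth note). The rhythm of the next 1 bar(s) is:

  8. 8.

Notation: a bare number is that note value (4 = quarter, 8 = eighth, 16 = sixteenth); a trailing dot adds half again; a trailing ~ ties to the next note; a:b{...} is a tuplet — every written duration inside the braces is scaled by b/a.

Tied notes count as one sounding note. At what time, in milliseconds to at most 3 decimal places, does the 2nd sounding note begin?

1. 0.0ms @ 0 + 1384.615ms (3/2)
2. 1384.615ms @ 3/2 + 1384.615ms (3/2)

note 2 onset = 3/2b = 1384.615ms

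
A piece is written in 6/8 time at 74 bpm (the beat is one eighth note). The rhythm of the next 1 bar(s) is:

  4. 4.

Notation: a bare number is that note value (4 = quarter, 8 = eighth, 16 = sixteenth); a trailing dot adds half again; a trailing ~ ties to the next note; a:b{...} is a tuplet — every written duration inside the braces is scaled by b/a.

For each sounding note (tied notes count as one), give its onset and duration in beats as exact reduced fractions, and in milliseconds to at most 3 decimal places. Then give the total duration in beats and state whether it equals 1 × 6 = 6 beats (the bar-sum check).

1) 0.0ms=0b +2432.432ms=3b
2) 2432.432ms=3b +2432.432ms=3b
Σ=6b of 6 (74bpm 6/8) — PASS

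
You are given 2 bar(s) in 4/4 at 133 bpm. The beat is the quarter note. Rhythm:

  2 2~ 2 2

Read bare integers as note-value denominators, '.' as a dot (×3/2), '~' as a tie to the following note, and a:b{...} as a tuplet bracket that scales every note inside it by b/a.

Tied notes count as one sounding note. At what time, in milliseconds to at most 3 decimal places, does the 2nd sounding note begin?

1. 0.0ms @ 0 + 902.256ms (2)
2. 902.256ms @ 2 + 1804.511ms (4)
3. 2706.767ms @ 6 + 902.256ms (2)

note 2 onset = 2b = 902.256ms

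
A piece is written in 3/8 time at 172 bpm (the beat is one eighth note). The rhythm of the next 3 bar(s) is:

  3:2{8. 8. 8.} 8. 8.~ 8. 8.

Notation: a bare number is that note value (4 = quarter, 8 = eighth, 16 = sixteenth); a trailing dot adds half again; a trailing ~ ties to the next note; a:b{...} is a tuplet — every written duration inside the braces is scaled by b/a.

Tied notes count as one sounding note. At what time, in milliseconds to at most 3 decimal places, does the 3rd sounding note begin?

1. 0.0ms @ 0 + 348.837ms (1)
2. 348.837ms @ 1 + 348.837ms (1)
3. 697.674ms @ 2 + 348.837ms (1)
4. 1046.512ms @ 3 + 523.256ms (3/2)
5. 1569.767ms @ 9/2 + 1046.512ms (3)
6. 2616.279ms @ 15/2 + 523.256ms (3/2)

note 3 onset = 2b = 697.674ms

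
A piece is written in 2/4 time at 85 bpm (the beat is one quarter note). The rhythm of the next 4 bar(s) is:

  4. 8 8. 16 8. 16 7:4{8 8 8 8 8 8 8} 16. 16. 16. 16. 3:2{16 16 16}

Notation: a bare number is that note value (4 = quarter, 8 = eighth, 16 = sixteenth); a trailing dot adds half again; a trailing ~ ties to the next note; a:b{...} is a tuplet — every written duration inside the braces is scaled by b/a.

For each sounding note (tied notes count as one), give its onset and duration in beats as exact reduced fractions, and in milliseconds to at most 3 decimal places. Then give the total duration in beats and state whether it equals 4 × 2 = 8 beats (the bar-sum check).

1) 0.0ms=0b +1058.824ms=3/2b
2) 1058.824ms=3/2b +352.941ms=1/2b
3) 1411.765ms=2b +529.412ms=3/4b
4) 1941.176ms=11/4b +176.471ms=1/4b
5) 2117.647ms=3b +529.412ms=3/4b
6) 2647.059ms=15/4b +176.471ms=1/4b
7) 2823.529ms=4b +201.681ms=2/7b
8) 3025.21ms=30/7b +201.681ms=2/7b
9) 3226.891ms=32/7b +201.681ms=2/7b
10) 3428.571ms=34/7b +201.681ms=2/7b
11) 3630.252ms=36/7b +201.681ms=2/7b
12) 3831.933ms=38/7b +201.681ms=2/7b
13) 4033.613ms=40/7b +201.681ms=2/7b
14) 4235.294ms=6b +264.706ms=3/8b
15) 4500.0ms=51/8b +264.706ms=3/8b
16) 4764.706ms=27/4b +264.706ms=3/8b
17) 5029.412ms=57/8b +264.706ms=3/8b
18) 5294.118ms=15/2b +117.647ms=1/6b
19) 5411.765ms=23/3b +117.647ms=1/6b
20) 5529.412ms=47/6b +117.647ms=1/6b
Σ=8b of 8 (85bpm 2/4) — PASS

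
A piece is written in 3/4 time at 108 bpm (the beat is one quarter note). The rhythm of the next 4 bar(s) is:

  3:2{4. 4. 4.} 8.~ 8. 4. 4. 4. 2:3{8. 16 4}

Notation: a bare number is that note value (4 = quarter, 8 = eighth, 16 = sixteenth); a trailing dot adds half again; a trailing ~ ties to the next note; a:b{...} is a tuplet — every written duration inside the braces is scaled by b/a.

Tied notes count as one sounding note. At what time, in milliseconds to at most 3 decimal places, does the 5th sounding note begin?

1. 0.0ms @ 0 + 555.556ms (1)
2. 555.556ms @ 1 + 555.556ms (1)
3. 1111.111ms @ 2 + 555.556ms (1)
4. 1666.667ms @ 3 + 833.333ms (3/2)
5. 2500.0ms @ 9/2 + 833.333ms (3/2)
6. 3333.333ms @ 6 + 833.333ms (3/2)
7. 4166.667ms @ 15/2 + 833.333ms (3/2)
8. 5000.0ms @ 9 + 625.0ms (9/8)
9. 5625.0ms @ 81/8 + 208.333ms (3/8)
10. 5833.333ms @ 21/2 + 833.333ms (3/2)

note 5 onset = 9/2b = 2500.0ms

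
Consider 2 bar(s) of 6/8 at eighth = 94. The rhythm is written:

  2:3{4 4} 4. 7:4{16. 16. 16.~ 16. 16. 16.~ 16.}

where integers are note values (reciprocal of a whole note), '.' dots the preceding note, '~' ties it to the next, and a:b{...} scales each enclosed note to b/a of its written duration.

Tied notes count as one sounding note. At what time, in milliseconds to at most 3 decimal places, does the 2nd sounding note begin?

1. 0.0ms @ 0 + 1914.894ms (3)
2. 1914.894ms @ 3 + 1914.894ms (3)
3. 3829.787ms @ 6 + 1914.894ms (3)
4. 5744.681ms @ 9 + 273.556ms (3/7)
5. 6018.237ms @ 66/7 + 273.556ms (3/7)
6. 6291.793ms @ 69/7 + 547.112ms (6/7)
7. 6838.906ms @ 75/7 + 273.556ms (3/7)
8. 7112.462ms @ 78/7 + 547.112ms (6/7)

note 2 onset = 3b = 1914.894ms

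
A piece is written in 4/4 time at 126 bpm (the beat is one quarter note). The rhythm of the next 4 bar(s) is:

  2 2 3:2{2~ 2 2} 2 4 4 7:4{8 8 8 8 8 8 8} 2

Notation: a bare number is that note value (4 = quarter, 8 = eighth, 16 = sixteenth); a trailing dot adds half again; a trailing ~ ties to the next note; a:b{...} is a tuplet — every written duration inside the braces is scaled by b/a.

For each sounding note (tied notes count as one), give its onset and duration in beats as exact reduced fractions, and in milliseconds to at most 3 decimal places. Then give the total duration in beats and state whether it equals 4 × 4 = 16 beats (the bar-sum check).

1) 0.0ms=0b +952.381ms=2b
2) 952.381ms=2b +952.381ms=2b
3) 1904.762ms=4b +1269.841ms=8/3b
4) 3174.603ms=20/3b +634.921ms=4/3b
5) 3809.524ms=8b +952.381ms=2b
6) 4761.905ms=10b +476.19ms=1b
7) 5238.095ms=11b +476.19ms=1b
8) 5714.286ms=12b +136.054ms=2/7b
9) 5850.34ms=86/7b +136.054ms=2/7b
10) 5986.395ms=88/7b +136.054ms=2/7b
11) 6122.449ms=90/7b +136.054ms=2/7b
12) 6258.503ms=92/7b +136.054ms=2/7b
13) 6394.558ms=94/7b +136.054ms=2/7b
14) 6530.612ms=96/7b +136.054ms=2/7b
15) 6666.667ms=14b +952.381ms=2b
Σ=16b of 16 (126bpm 4/4) — PASS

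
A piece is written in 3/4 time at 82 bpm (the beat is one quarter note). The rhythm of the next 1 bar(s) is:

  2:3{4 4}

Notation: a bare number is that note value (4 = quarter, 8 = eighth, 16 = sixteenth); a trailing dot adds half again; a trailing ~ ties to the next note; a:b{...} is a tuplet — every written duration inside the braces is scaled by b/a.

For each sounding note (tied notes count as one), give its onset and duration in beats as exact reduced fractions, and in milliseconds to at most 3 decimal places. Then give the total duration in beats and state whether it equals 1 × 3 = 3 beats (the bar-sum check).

1) 0.0ms=0b +1097.561ms=3/2b
2) 1097.561ms=3/2b +1097.561ms=3/2b
Σ=3b of 3 (82bpm 3/4) — PASS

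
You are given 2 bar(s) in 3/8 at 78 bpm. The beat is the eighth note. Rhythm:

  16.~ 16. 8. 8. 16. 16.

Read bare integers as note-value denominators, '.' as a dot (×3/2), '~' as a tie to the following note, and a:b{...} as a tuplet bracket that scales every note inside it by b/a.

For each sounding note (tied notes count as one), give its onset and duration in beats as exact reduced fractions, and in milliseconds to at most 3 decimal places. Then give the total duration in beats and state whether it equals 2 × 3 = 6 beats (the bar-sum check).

1) 0.0ms=0b +1153.846ms=3/2b
2) 1153.846ms=3/2b +1153.846ms=3/2b
3) 2307.692ms=3b +1153.846ms=3/2b
4) 3461.538ms=9/2b +576.923ms=3/4b
5) 4038.462ms=21/4b +576.923ms=3/4b
Σ=6b of 6 (78bpm 3/8) — PASS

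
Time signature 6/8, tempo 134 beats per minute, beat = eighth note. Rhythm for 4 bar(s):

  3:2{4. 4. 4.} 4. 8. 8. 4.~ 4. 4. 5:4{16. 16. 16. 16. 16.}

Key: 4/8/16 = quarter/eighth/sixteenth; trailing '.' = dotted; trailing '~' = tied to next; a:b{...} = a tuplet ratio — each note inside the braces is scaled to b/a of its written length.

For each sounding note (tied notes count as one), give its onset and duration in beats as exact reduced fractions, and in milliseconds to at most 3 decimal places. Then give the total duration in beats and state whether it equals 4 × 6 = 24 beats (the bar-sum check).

1) 0.0ms=0b +895.522ms=2b
2) 895.522ms=2b +895.522ms=2b
3) 1791.045ms=4b +895.522ms=2b
4) 2686.567ms=6b +1343.284ms=3b
5) 4029.851ms=9b +671.642ms=3/2b
6) 4701.493ms=21/2b +671.642ms=3/2b
7) 5373.134ms=12b +2686.567ms=6b
8) 8059.701ms=18b +1343.284ms=3b
9) 9402.985ms=21b +268.657ms=3/5b
10) 9671.642ms=108/5b +268.657ms=3/5b
11) 9940.299ms=111/5b +268.657ms=3/5b
12) 10208.955ms=114/5b +268.657ms=3/5b
13) 10477.612ms=117/5b +268.657ms=3/5b
Σ=24b of 24 (134bpm 6/8) — PASS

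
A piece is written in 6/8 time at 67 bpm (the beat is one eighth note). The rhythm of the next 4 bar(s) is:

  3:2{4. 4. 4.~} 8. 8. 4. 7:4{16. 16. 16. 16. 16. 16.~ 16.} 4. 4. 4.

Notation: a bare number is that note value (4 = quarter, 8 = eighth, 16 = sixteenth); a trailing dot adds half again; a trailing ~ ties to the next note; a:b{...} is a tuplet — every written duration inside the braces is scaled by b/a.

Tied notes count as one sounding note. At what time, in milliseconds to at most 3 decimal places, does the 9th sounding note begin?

note 9 onset = 93/7b = 11897.655ms

1. 0.0ms @ 0 + 1791.045ms (2)
2. 1791.045ms @ 2 + 1791.045ms (2)
3. 3582.09ms @ 4 + 3134.328ms (7/2)
4. 6716.418ms @ 15/2 + 1343.284ms (3/2)
5. 8059.701ms @ 9 + 2686.567ms (3)
6. 10746.269ms @ 12 + 383.795ms (3/7)
7. 11130.064ms @ 87/7 + 383.795ms (3/7)
8. 11513.859ms @ 90/7 + 383.795ms (3/7)
9. 11897.655ms @ 93/7 + 383.795ms (3/7)
10. 12281.45ms @ 96/7 + 383.795ms (3/7)
11. 12665.245ms @ 99/7 + 767.591ms (6/7)
12. 13432.836ms @ 15 + 2686.567ms (3)
13. 16119.403ms @ 18 + 2686.567ms (3)
14. 18805.97ms @ 21 + 2686.567ms (3)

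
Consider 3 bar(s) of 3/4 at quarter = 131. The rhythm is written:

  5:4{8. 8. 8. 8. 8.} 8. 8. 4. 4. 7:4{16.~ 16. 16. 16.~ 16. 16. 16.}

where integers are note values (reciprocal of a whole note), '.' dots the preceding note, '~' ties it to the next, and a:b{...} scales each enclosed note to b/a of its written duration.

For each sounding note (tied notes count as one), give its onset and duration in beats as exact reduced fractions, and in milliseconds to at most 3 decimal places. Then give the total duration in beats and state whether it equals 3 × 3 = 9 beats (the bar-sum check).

1) 0.0ms=0b +274.809ms=3/5b
2) 274.809ms=3/5b +274.809ms=3/5b
3) 549.618ms=6/5b +274.809ms=3/5b
4) 824.427ms=9/5b +274.809ms=3/5b
5) 1099.237ms=12/5b +274.809ms=3/5b
6) 1374.046ms=3b +343.511ms=3/4b
7) 1717.557ms=15/4b +343.511ms=3/4b
8) 2061.069ms=9/2b +687.023ms=3/2b
9) 2748.092ms=6b +687.023ms=3/2b
10) 3435.115ms=15/2b +196.292ms=3/7b
11) 3631.407ms=111/14b +98.146ms=3/14b
12) 3729.553ms=57/7b +196.292ms=3/7b
13) 3925.845ms=60/7b +98.146ms=3/14b
14) 4023.991ms=123/14b +98.146ms=3/14b
Σ=9b of 9 (131bpm 3/4) — PASS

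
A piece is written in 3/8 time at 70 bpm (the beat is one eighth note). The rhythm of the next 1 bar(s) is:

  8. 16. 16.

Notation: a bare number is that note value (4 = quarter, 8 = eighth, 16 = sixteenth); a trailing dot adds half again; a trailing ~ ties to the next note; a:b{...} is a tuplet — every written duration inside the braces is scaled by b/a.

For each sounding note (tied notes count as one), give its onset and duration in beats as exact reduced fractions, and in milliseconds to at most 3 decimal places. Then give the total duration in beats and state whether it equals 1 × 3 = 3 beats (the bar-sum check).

1) 0.0ms=0b +1285.714ms=3/2b
2) 1285.714ms=3/2b +642.857ms=3/4b
3) 1928.571ms=9/4b +642.857ms=3/4b
Σ=3b of 3 (70bpm 3/8) — PASS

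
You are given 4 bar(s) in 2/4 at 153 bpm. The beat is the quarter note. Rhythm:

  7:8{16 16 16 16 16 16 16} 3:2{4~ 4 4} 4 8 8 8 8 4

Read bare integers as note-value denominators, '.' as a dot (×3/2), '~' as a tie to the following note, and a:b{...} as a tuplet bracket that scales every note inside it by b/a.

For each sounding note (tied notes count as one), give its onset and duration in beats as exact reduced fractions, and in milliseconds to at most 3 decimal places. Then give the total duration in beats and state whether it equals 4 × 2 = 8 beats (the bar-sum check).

1) 0.0ms=0b +112.045ms=2/7b
2) 112.045ms=2/7b +112.045ms=2/7b
3) 224.09ms=4/7b +112.045ms=2/7b
4) 336.134ms=6/7b +112.045ms=2/7b
5) 448.179ms=8/7b +112.045ms=2/7b
6) 560.224ms=10/7b +112.045ms=2/7b
7) 672.269ms=12/7b +112.045ms=2/7b
8) 784.314ms=2b +522.876ms=4/3b
9) 1307.19ms=10/3b +261.438ms=2/3b
10) 1568.627ms=4b +392.157ms=1b
11) 1960.784ms=5b +196.078ms=1/2b
12) 2156.863ms=11/2b +196.078ms=1/2b
13) 2352.941ms=6b +196.078ms=1/2b
14) 2549.02ms=13/2b +196.078ms=1/2b
15) 2745.098ms=7b +392.157ms=1b
Σ=8b of 8 (153bpm 2/4) — PASS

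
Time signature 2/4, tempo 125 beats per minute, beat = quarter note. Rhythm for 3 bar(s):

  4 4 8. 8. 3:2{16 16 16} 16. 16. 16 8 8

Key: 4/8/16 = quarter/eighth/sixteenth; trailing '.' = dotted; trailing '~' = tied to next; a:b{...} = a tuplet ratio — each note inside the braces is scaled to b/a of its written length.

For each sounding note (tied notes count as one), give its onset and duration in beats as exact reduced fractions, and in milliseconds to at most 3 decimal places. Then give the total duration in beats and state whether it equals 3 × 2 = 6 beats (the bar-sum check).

1) 0.0ms=0b +480.0ms=1b
2) 480.0ms=1b +480.0ms=1b
3) 960.0ms=2b +360.0ms=3/4b
4) 1320.0ms=11/4b +360.0ms=3/4b
5) 1680.0ms=7/2b +80.0ms=1/6b
6) 1760.0ms=11/3b +80.0ms=1/6b
7) 1840.0ms=23/6b +80.0ms=1/6b
8) 1920.0ms=4b +180.0ms=3/8b
9) 2100.0ms=35/8b +180.0ms=3/8b
10) 2280.0ms=19/4b +120.0ms=1/4b
11) 2400.0ms=5b +240.0ms=1/2b
12) 2640.0ms=11/2b +240.0ms=1/2b
Σ=6b of 6 (125bpm 2/4) — PASS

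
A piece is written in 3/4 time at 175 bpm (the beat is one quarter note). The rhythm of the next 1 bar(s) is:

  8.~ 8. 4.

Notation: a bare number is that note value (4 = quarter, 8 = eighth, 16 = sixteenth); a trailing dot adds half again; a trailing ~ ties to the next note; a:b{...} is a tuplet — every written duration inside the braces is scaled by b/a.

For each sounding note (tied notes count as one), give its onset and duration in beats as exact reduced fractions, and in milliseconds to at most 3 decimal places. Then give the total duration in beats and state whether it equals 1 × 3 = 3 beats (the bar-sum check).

1) 0.0ms=0b +514.286ms=3/2b
2) 514.286ms=3/2b +514.286ms=3/2b
Σ=3b of 3 (175bpm 3/4) — PASS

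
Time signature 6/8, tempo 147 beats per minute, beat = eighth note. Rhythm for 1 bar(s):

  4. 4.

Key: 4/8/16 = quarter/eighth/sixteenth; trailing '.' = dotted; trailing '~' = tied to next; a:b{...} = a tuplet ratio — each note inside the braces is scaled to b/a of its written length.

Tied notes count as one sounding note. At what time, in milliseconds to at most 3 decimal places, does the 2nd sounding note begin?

1. 0.0ms @ 0 + 1224.49ms (3)
2. 1224.49ms @ 3 + 1224.49ms (3)

note 2 onset = 3b = 1224.49ms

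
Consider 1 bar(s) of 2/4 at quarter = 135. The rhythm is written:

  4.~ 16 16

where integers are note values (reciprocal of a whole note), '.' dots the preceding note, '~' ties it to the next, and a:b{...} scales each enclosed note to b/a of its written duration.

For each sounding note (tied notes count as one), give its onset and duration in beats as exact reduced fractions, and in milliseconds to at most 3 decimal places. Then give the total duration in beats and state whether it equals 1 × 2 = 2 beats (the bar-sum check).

1) 0.0ms=0b +777.778ms=7/4b
2) 777.778ms=7/4b +111.111ms=1/4b
Σ=2b of 2 (135bpm 2/4) — PASS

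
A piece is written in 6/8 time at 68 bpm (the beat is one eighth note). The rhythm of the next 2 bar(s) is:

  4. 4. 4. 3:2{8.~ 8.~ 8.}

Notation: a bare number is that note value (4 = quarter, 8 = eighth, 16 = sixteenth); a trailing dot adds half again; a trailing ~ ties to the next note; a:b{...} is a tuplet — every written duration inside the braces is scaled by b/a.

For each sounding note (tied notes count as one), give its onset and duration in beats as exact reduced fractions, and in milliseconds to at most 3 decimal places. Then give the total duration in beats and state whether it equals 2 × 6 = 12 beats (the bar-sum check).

1) 0.0ms=0b +2647.059ms=3b
2) 2647.059ms=3b +2647.059ms=3b
3) 5294.118ms=6b +2647.059ms=3b
4) 7941.176ms=9b +2647.059ms=3b
Σ=12b of 12 (68bpm 6/8) — PASS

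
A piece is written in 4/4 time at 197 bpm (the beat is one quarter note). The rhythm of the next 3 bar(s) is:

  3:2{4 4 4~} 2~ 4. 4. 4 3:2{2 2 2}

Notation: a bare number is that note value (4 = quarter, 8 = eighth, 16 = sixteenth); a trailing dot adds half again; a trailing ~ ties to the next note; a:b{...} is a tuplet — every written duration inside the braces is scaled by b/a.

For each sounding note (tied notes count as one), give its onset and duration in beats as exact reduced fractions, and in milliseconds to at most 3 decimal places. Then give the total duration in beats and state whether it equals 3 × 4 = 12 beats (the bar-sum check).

1) 0.0ms=0b +203.046ms=2/3b
2) 203.046ms=2/3b +203.046ms=2/3b
3) 406.091ms=4/3b +1269.036ms=25/6b
4) 1675.127ms=11/2b +456.853ms=3/2b
5) 2131.98ms=7b +304.569ms=1b
6) 2436.548ms=8b +406.091ms=4/3b
7) 2842.64ms=28/3b +406.091ms=4/3b
8) 3248.731ms=32/3b +406.091ms=4/3b
Σ=12b of 12 (197bpm 4/4) — PASS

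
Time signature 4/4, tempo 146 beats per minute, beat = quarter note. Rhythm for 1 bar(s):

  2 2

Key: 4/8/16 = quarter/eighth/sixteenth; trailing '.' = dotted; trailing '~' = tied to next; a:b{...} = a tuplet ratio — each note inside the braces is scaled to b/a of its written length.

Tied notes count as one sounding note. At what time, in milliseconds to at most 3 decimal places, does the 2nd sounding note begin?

note 2 onset = 2b = 821.918ms

1. 0.0ms @ 0 + 821.918ms (2)
2. 821.918ms @ 2 + 821.918ms (2)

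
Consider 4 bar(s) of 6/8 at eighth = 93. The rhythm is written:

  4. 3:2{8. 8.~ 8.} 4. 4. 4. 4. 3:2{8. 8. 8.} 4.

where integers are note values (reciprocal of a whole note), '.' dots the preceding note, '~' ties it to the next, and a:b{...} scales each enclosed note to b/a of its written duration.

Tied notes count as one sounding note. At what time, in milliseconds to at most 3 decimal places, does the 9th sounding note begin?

1. 0.0ms @ 0 + 1935.484ms (3)
2. 1935.484ms @ 3 + 645.161ms (1)
3. 2580.645ms @ 4 + 1290.323ms (2)
4. 3870.968ms @ 6 + 1935.484ms (3)
5. 5806.452ms @ 9 + 1935.484ms (3)
6. 7741.935ms @ 12 + 1935.484ms (3)
7. 9677.419ms @ 15 + 1935.484ms (3)
8. 11612.903ms @ 18 + 645.161ms (1)
9. 12258.065ms @ 19 + 645.161ms (1)
10. 12903.226ms @ 20 + 645.161ms (1)
11. 13548.387ms @ 21 + 1935.484ms (3)

note 9 onset = 19b = 12258.065ms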